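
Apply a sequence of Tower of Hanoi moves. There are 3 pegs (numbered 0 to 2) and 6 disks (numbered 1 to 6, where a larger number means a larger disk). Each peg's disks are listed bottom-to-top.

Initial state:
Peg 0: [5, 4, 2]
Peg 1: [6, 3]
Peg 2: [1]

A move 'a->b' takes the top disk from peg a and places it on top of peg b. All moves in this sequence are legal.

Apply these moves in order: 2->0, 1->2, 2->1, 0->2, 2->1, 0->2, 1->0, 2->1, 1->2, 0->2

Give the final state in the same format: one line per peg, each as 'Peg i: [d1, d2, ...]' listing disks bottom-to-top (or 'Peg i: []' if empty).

Answer: Peg 0: [5, 4]
Peg 1: [6, 3]
Peg 2: [2, 1]

Derivation:
After move 1 (2->0):
Peg 0: [5, 4, 2, 1]
Peg 1: [6, 3]
Peg 2: []

After move 2 (1->2):
Peg 0: [5, 4, 2, 1]
Peg 1: [6]
Peg 2: [3]

After move 3 (2->1):
Peg 0: [5, 4, 2, 1]
Peg 1: [6, 3]
Peg 2: []

After move 4 (0->2):
Peg 0: [5, 4, 2]
Peg 1: [6, 3]
Peg 2: [1]

After move 5 (2->1):
Peg 0: [5, 4, 2]
Peg 1: [6, 3, 1]
Peg 2: []

After move 6 (0->2):
Peg 0: [5, 4]
Peg 1: [6, 3, 1]
Peg 2: [2]

After move 7 (1->0):
Peg 0: [5, 4, 1]
Peg 1: [6, 3]
Peg 2: [2]

After move 8 (2->1):
Peg 0: [5, 4, 1]
Peg 1: [6, 3, 2]
Peg 2: []

After move 9 (1->2):
Peg 0: [5, 4, 1]
Peg 1: [6, 3]
Peg 2: [2]

After move 10 (0->2):
Peg 0: [5, 4]
Peg 1: [6, 3]
Peg 2: [2, 1]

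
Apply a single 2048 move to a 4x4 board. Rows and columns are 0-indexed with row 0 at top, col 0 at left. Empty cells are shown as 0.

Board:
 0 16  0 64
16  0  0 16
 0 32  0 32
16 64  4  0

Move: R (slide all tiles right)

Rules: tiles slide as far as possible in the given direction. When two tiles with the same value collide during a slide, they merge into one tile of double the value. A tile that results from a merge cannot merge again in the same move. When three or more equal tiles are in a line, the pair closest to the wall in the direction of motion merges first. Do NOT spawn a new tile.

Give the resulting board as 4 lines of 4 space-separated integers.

Slide right:
row 0: [0, 16, 0, 64] -> [0, 0, 16, 64]
row 1: [16, 0, 0, 16] -> [0, 0, 0, 32]
row 2: [0, 32, 0, 32] -> [0, 0, 0, 64]
row 3: [16, 64, 4, 0] -> [0, 16, 64, 4]

Answer:  0  0 16 64
 0  0  0 32
 0  0  0 64
 0 16 64  4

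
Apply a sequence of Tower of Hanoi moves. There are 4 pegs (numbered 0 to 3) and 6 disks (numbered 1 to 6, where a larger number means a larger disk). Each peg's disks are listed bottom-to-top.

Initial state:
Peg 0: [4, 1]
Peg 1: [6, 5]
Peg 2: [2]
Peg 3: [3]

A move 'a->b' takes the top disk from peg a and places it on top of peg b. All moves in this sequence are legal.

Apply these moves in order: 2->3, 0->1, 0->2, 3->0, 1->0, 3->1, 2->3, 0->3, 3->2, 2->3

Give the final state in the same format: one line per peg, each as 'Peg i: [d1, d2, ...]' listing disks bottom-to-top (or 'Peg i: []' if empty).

After move 1 (2->3):
Peg 0: [4, 1]
Peg 1: [6, 5]
Peg 2: []
Peg 3: [3, 2]

After move 2 (0->1):
Peg 0: [4]
Peg 1: [6, 5, 1]
Peg 2: []
Peg 3: [3, 2]

After move 3 (0->2):
Peg 0: []
Peg 1: [6, 5, 1]
Peg 2: [4]
Peg 3: [3, 2]

After move 4 (3->0):
Peg 0: [2]
Peg 1: [6, 5, 1]
Peg 2: [4]
Peg 3: [3]

After move 5 (1->0):
Peg 0: [2, 1]
Peg 1: [6, 5]
Peg 2: [4]
Peg 3: [3]

After move 6 (3->1):
Peg 0: [2, 1]
Peg 1: [6, 5, 3]
Peg 2: [4]
Peg 3: []

After move 7 (2->3):
Peg 0: [2, 1]
Peg 1: [6, 5, 3]
Peg 2: []
Peg 3: [4]

After move 8 (0->3):
Peg 0: [2]
Peg 1: [6, 5, 3]
Peg 2: []
Peg 3: [4, 1]

After move 9 (3->2):
Peg 0: [2]
Peg 1: [6, 5, 3]
Peg 2: [1]
Peg 3: [4]

After move 10 (2->3):
Peg 0: [2]
Peg 1: [6, 5, 3]
Peg 2: []
Peg 3: [4, 1]

Answer: Peg 0: [2]
Peg 1: [6, 5, 3]
Peg 2: []
Peg 3: [4, 1]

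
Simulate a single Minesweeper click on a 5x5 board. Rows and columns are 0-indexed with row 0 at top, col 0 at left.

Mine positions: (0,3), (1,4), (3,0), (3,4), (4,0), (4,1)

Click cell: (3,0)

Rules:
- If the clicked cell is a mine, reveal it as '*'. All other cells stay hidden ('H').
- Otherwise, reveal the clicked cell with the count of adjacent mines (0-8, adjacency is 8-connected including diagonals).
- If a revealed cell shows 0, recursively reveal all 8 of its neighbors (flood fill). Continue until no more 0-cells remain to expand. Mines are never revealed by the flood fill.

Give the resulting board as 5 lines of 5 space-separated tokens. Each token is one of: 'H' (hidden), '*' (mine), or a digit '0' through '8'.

H H H H H
H H H H H
H H H H H
* H H H H
H H H H H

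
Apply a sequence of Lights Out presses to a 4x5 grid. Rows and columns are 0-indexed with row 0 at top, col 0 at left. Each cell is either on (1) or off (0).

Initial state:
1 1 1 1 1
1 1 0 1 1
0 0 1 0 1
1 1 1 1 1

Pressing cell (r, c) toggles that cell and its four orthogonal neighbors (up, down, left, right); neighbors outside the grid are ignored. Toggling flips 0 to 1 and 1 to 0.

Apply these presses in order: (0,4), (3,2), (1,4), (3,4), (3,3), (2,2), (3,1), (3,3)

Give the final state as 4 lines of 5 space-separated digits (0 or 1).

After press 1 at (0,4):
1 1 1 0 0
1 1 0 1 0
0 0 1 0 1
1 1 1 1 1

After press 2 at (3,2):
1 1 1 0 0
1 1 0 1 0
0 0 0 0 1
1 0 0 0 1

After press 3 at (1,4):
1 1 1 0 1
1 1 0 0 1
0 0 0 0 0
1 0 0 0 1

After press 4 at (3,4):
1 1 1 0 1
1 1 0 0 1
0 0 0 0 1
1 0 0 1 0

After press 5 at (3,3):
1 1 1 0 1
1 1 0 0 1
0 0 0 1 1
1 0 1 0 1

After press 6 at (2,2):
1 1 1 0 1
1 1 1 0 1
0 1 1 0 1
1 0 0 0 1

After press 7 at (3,1):
1 1 1 0 1
1 1 1 0 1
0 0 1 0 1
0 1 1 0 1

After press 8 at (3,3):
1 1 1 0 1
1 1 1 0 1
0 0 1 1 1
0 1 0 1 0

Answer: 1 1 1 0 1
1 1 1 0 1
0 0 1 1 1
0 1 0 1 0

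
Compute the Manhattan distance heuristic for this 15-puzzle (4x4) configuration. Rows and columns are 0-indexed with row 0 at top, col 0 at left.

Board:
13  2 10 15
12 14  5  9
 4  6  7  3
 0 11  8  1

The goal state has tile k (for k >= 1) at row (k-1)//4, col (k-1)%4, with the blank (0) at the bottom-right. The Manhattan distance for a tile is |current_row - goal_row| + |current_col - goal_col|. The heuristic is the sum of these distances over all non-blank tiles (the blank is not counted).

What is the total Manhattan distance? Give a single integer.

Answer: 43

Derivation:
Tile 13: (0,0)->(3,0) = 3
Tile 2: (0,1)->(0,1) = 0
Tile 10: (0,2)->(2,1) = 3
Tile 15: (0,3)->(3,2) = 4
Tile 12: (1,0)->(2,3) = 4
Tile 14: (1,1)->(3,1) = 2
Tile 5: (1,2)->(1,0) = 2
Tile 9: (1,3)->(2,0) = 4
Tile 4: (2,0)->(0,3) = 5
Tile 6: (2,1)->(1,1) = 1
Tile 7: (2,2)->(1,2) = 1
Tile 3: (2,3)->(0,2) = 3
Tile 11: (3,1)->(2,2) = 2
Tile 8: (3,2)->(1,3) = 3
Tile 1: (3,3)->(0,0) = 6
Sum: 3 + 0 + 3 + 4 + 4 + 2 + 2 + 4 + 5 + 1 + 1 + 3 + 2 + 3 + 6 = 43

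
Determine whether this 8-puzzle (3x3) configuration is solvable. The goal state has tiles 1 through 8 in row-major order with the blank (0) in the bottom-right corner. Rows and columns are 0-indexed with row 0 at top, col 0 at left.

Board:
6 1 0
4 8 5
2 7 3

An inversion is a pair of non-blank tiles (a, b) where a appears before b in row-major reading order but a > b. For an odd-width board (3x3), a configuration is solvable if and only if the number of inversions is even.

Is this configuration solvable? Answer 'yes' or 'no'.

Answer: yes

Derivation:
Inversions (pairs i<j in row-major order where tile[i] > tile[j] > 0): 14
14 is even, so the puzzle is solvable.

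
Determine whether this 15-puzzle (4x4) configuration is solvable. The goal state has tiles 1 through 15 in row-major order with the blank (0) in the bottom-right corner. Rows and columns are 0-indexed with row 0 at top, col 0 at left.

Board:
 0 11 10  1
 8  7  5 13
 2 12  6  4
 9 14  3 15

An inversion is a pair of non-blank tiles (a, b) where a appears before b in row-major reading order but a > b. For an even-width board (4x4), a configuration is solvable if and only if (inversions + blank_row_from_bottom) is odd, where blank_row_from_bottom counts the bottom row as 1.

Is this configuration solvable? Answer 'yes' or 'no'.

Answer: no

Derivation:
Inversions: 48
Blank is in row 0 (0-indexed from top), which is row 4 counting from the bottom (bottom = 1).
48 + 4 = 52, which is even, so the puzzle is not solvable.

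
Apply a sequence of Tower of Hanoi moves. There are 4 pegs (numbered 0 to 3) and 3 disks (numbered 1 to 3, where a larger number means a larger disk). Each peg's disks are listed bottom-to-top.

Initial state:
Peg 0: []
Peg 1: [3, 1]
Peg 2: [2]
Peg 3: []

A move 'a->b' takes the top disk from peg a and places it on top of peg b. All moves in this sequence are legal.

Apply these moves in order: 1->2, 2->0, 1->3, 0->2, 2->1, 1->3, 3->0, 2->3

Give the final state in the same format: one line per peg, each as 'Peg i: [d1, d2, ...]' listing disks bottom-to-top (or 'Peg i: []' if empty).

Answer: Peg 0: [1]
Peg 1: []
Peg 2: []
Peg 3: [3, 2]

Derivation:
After move 1 (1->2):
Peg 0: []
Peg 1: [3]
Peg 2: [2, 1]
Peg 3: []

After move 2 (2->0):
Peg 0: [1]
Peg 1: [3]
Peg 2: [2]
Peg 3: []

After move 3 (1->3):
Peg 0: [1]
Peg 1: []
Peg 2: [2]
Peg 3: [3]

After move 4 (0->2):
Peg 0: []
Peg 1: []
Peg 2: [2, 1]
Peg 3: [3]

After move 5 (2->1):
Peg 0: []
Peg 1: [1]
Peg 2: [2]
Peg 3: [3]

After move 6 (1->3):
Peg 0: []
Peg 1: []
Peg 2: [2]
Peg 3: [3, 1]

After move 7 (3->0):
Peg 0: [1]
Peg 1: []
Peg 2: [2]
Peg 3: [3]

After move 8 (2->3):
Peg 0: [1]
Peg 1: []
Peg 2: []
Peg 3: [3, 2]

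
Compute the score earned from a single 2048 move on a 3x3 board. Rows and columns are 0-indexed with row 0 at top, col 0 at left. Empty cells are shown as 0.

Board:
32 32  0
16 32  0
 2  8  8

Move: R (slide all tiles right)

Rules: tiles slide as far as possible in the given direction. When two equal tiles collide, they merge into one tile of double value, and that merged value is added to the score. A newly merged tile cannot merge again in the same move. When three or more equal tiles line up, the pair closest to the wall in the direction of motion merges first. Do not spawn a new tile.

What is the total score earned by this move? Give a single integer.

Slide right:
row 0: [32, 32, 0] -> [0, 0, 64]  score +64 (running 64)
row 1: [16, 32, 0] -> [0, 16, 32]  score +0 (running 64)
row 2: [2, 8, 8] -> [0, 2, 16]  score +16 (running 80)
Board after move:
 0  0 64
 0 16 32
 0  2 16

Answer: 80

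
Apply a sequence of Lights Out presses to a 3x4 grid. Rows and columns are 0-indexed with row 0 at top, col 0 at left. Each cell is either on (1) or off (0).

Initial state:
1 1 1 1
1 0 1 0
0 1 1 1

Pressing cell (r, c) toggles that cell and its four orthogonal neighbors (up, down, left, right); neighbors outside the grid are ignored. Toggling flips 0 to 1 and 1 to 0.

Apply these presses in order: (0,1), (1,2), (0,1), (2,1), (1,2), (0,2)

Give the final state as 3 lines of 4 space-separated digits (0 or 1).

Answer: 1 0 0 0
1 1 0 0
1 0 0 1

Derivation:
After press 1 at (0,1):
0 0 0 1
1 1 1 0
0 1 1 1

After press 2 at (1,2):
0 0 1 1
1 0 0 1
0 1 0 1

After press 3 at (0,1):
1 1 0 1
1 1 0 1
0 1 0 1

After press 4 at (2,1):
1 1 0 1
1 0 0 1
1 0 1 1

After press 5 at (1,2):
1 1 1 1
1 1 1 0
1 0 0 1

After press 6 at (0,2):
1 0 0 0
1 1 0 0
1 0 0 1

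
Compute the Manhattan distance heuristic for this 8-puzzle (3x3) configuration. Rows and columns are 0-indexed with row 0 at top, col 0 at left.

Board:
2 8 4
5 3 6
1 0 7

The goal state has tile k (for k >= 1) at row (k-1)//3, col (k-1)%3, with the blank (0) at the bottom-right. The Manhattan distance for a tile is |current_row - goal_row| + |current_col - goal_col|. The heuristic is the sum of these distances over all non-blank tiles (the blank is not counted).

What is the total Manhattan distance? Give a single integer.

Answer: 13

Derivation:
Tile 2: (0,0)->(0,1) = 1
Tile 8: (0,1)->(2,1) = 2
Tile 4: (0,2)->(1,0) = 3
Tile 5: (1,0)->(1,1) = 1
Tile 3: (1,1)->(0,2) = 2
Tile 6: (1,2)->(1,2) = 0
Tile 1: (2,0)->(0,0) = 2
Tile 7: (2,2)->(2,0) = 2
Sum: 1 + 2 + 3 + 1 + 2 + 0 + 2 + 2 = 13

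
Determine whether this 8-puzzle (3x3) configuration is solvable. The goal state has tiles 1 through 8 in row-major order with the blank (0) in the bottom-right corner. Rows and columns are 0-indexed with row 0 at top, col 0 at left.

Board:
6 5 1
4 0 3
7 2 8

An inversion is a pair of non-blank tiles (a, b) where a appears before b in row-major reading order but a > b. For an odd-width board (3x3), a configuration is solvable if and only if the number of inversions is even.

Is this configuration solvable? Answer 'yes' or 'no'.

Answer: no

Derivation:
Inversions (pairs i<j in row-major order where tile[i] > tile[j] > 0): 13
13 is odd, so the puzzle is not solvable.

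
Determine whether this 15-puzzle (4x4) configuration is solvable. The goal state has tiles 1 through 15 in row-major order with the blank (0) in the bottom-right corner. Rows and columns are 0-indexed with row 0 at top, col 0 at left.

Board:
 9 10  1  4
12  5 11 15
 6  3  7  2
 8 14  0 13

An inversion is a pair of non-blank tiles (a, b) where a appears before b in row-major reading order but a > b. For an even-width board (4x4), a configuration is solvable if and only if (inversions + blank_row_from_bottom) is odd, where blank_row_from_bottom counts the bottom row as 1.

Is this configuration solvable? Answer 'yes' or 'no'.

Inversions: 44
Blank is in row 3 (0-indexed from top), which is row 1 counting from the bottom (bottom = 1).
44 + 1 = 45, which is odd, so the puzzle is solvable.

Answer: yes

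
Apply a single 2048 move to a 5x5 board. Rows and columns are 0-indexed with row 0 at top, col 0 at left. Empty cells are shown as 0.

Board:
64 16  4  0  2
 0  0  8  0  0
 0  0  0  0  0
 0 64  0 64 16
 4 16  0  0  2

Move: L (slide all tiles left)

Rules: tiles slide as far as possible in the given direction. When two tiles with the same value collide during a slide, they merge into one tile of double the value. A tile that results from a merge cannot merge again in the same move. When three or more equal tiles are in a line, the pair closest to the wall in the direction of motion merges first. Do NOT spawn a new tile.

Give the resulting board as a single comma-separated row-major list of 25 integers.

Slide left:
row 0: [64, 16, 4, 0, 2] -> [64, 16, 4, 2, 0]
row 1: [0, 0, 8, 0, 0] -> [8, 0, 0, 0, 0]
row 2: [0, 0, 0, 0, 0] -> [0, 0, 0, 0, 0]
row 3: [0, 64, 0, 64, 16] -> [128, 16, 0, 0, 0]
row 4: [4, 16, 0, 0, 2] -> [4, 16, 2, 0, 0]

Answer: 64, 16, 4, 2, 0, 8, 0, 0, 0, 0, 0, 0, 0, 0, 0, 128, 16, 0, 0, 0, 4, 16, 2, 0, 0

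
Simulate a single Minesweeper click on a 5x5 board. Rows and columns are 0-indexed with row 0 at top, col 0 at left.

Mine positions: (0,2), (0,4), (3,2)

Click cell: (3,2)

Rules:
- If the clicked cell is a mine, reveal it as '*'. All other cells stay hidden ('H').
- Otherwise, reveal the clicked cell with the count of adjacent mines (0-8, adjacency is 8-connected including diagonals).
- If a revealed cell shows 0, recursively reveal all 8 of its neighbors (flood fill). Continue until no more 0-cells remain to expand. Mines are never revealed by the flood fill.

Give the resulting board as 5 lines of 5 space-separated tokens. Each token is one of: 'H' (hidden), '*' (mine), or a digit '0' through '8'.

H H H H H
H H H H H
H H H H H
H H * H H
H H H H H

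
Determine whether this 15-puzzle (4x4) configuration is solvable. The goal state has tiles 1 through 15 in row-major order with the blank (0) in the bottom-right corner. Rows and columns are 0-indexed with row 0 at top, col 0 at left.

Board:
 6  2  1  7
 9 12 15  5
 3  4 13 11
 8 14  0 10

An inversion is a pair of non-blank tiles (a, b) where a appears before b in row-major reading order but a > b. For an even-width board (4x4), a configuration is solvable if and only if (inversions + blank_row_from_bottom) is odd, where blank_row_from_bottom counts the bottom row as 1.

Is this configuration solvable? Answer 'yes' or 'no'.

Inversions: 35
Blank is in row 3 (0-indexed from top), which is row 1 counting from the bottom (bottom = 1).
35 + 1 = 36, which is even, so the puzzle is not solvable.

Answer: no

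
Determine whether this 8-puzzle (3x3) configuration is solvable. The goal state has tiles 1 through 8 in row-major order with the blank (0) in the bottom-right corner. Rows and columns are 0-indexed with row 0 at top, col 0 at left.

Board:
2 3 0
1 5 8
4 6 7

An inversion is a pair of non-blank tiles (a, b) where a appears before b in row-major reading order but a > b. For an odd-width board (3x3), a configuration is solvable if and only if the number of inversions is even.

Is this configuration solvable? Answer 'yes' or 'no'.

Answer: yes

Derivation:
Inversions (pairs i<j in row-major order where tile[i] > tile[j] > 0): 6
6 is even, so the puzzle is solvable.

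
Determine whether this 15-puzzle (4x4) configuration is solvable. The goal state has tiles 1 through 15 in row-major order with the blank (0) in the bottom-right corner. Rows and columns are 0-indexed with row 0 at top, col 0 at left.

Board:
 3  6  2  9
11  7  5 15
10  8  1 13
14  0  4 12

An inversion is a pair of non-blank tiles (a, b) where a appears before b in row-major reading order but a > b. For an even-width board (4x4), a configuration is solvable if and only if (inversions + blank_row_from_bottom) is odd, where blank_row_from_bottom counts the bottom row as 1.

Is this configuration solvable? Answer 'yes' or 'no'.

Answer: no

Derivation:
Inversions: 39
Blank is in row 3 (0-indexed from top), which is row 1 counting from the bottom (bottom = 1).
39 + 1 = 40, which is even, so the puzzle is not solvable.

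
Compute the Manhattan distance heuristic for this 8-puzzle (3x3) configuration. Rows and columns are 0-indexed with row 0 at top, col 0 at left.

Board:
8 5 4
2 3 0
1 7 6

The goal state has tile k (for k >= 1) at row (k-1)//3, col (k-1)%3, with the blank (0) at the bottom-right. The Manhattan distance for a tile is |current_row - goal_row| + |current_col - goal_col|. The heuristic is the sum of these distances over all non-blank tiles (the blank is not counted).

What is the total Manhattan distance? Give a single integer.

Tile 8: (0,0)->(2,1) = 3
Tile 5: (0,1)->(1,1) = 1
Tile 4: (0,2)->(1,0) = 3
Tile 2: (1,0)->(0,1) = 2
Tile 3: (1,1)->(0,2) = 2
Tile 1: (2,0)->(0,0) = 2
Tile 7: (2,1)->(2,0) = 1
Tile 6: (2,2)->(1,2) = 1
Sum: 3 + 1 + 3 + 2 + 2 + 2 + 1 + 1 = 15

Answer: 15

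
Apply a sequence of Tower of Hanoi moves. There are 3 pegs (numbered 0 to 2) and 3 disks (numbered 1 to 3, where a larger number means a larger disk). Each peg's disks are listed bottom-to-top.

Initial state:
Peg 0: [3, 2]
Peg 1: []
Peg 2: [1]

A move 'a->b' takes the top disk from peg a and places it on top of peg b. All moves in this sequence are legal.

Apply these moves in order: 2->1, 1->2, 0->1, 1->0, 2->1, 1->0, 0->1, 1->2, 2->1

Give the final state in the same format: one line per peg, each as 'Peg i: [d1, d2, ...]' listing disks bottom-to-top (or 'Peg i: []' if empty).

After move 1 (2->1):
Peg 0: [3, 2]
Peg 1: [1]
Peg 2: []

After move 2 (1->2):
Peg 0: [3, 2]
Peg 1: []
Peg 2: [1]

After move 3 (0->1):
Peg 0: [3]
Peg 1: [2]
Peg 2: [1]

After move 4 (1->0):
Peg 0: [3, 2]
Peg 1: []
Peg 2: [1]

After move 5 (2->1):
Peg 0: [3, 2]
Peg 1: [1]
Peg 2: []

After move 6 (1->0):
Peg 0: [3, 2, 1]
Peg 1: []
Peg 2: []

After move 7 (0->1):
Peg 0: [3, 2]
Peg 1: [1]
Peg 2: []

After move 8 (1->2):
Peg 0: [3, 2]
Peg 1: []
Peg 2: [1]

After move 9 (2->1):
Peg 0: [3, 2]
Peg 1: [1]
Peg 2: []

Answer: Peg 0: [3, 2]
Peg 1: [1]
Peg 2: []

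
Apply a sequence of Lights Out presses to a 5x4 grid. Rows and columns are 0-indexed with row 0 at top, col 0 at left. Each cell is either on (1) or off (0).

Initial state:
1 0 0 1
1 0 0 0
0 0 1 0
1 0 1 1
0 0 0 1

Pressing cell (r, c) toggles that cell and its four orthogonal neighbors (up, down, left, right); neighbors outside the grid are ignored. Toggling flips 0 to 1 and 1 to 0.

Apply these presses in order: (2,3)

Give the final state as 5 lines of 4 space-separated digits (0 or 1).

Answer: 1 0 0 1
1 0 0 1
0 0 0 1
1 0 1 0
0 0 0 1

Derivation:
After press 1 at (2,3):
1 0 0 1
1 0 0 1
0 0 0 1
1 0 1 0
0 0 0 1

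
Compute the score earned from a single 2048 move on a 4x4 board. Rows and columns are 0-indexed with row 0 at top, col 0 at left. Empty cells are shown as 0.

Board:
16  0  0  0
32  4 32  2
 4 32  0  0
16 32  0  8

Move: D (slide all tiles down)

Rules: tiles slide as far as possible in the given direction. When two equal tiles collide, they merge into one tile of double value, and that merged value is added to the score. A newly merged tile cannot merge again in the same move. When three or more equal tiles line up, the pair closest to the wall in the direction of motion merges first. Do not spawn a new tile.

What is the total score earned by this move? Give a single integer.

Slide down:
col 0: [16, 32, 4, 16] -> [16, 32, 4, 16]  score +0 (running 0)
col 1: [0, 4, 32, 32] -> [0, 0, 4, 64]  score +64 (running 64)
col 2: [0, 32, 0, 0] -> [0, 0, 0, 32]  score +0 (running 64)
col 3: [0, 2, 0, 8] -> [0, 0, 2, 8]  score +0 (running 64)
Board after move:
16  0  0  0
32  0  0  0
 4  4  0  2
16 64 32  8

Answer: 64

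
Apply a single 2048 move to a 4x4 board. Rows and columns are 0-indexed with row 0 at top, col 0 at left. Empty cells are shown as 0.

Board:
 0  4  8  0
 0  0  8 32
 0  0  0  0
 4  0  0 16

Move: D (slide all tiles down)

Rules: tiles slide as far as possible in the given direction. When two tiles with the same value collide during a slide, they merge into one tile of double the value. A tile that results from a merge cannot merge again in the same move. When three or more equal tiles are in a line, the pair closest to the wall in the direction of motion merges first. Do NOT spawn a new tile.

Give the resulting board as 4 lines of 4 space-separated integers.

Slide down:
col 0: [0, 0, 0, 4] -> [0, 0, 0, 4]
col 1: [4, 0, 0, 0] -> [0, 0, 0, 4]
col 2: [8, 8, 0, 0] -> [0, 0, 0, 16]
col 3: [0, 32, 0, 16] -> [0, 0, 32, 16]

Answer:  0  0  0  0
 0  0  0  0
 0  0  0 32
 4  4 16 16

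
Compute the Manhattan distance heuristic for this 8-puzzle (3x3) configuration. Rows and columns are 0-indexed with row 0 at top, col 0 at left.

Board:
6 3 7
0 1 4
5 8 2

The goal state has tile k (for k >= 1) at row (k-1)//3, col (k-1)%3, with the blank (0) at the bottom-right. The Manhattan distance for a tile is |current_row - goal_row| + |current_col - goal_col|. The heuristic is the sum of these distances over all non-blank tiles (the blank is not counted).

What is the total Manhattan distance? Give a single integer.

Tile 6: at (0,0), goal (1,2), distance |0-1|+|0-2| = 3
Tile 3: at (0,1), goal (0,2), distance |0-0|+|1-2| = 1
Tile 7: at (0,2), goal (2,0), distance |0-2|+|2-0| = 4
Tile 1: at (1,1), goal (0,0), distance |1-0|+|1-0| = 2
Tile 4: at (1,2), goal (1,0), distance |1-1|+|2-0| = 2
Tile 5: at (2,0), goal (1,1), distance |2-1|+|0-1| = 2
Tile 8: at (2,1), goal (2,1), distance |2-2|+|1-1| = 0
Tile 2: at (2,2), goal (0,1), distance |2-0|+|2-1| = 3
Sum: 3 + 1 + 4 + 2 + 2 + 2 + 0 + 3 = 17

Answer: 17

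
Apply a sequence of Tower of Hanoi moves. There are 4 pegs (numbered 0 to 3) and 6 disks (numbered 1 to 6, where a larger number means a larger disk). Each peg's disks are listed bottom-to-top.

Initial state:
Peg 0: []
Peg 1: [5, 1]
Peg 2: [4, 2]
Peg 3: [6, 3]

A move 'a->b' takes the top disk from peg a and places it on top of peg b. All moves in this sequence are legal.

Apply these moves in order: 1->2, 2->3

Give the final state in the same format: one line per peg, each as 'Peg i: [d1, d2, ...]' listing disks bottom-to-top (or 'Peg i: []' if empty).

Answer: Peg 0: []
Peg 1: [5]
Peg 2: [4, 2]
Peg 3: [6, 3, 1]

Derivation:
After move 1 (1->2):
Peg 0: []
Peg 1: [5]
Peg 2: [4, 2, 1]
Peg 3: [6, 3]

After move 2 (2->3):
Peg 0: []
Peg 1: [5]
Peg 2: [4, 2]
Peg 3: [6, 3, 1]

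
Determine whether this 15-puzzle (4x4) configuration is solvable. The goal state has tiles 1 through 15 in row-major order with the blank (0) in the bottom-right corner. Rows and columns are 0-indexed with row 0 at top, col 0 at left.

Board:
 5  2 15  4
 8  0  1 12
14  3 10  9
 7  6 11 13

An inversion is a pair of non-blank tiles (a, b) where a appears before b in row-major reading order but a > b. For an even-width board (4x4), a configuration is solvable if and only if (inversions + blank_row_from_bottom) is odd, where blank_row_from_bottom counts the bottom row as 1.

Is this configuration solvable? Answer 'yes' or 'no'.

Answer: yes

Derivation:
Inversions: 42
Blank is in row 1 (0-indexed from top), which is row 3 counting from the bottom (bottom = 1).
42 + 3 = 45, which is odd, so the puzzle is solvable.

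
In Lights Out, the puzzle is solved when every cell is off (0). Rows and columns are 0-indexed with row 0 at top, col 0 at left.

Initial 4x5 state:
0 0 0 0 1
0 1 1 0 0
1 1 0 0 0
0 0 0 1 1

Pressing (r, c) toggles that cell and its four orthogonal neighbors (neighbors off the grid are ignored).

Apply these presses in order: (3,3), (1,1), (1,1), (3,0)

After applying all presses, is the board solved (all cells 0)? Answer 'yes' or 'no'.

After press 1 at (3,3):
0 0 0 0 1
0 1 1 0 0
1 1 0 1 0
0 0 1 0 0

After press 2 at (1,1):
0 1 0 0 1
1 0 0 0 0
1 0 0 1 0
0 0 1 0 0

After press 3 at (1,1):
0 0 0 0 1
0 1 1 0 0
1 1 0 1 0
0 0 1 0 0

After press 4 at (3,0):
0 0 0 0 1
0 1 1 0 0
0 1 0 1 0
1 1 1 0 0

Lights still on: 8

Answer: no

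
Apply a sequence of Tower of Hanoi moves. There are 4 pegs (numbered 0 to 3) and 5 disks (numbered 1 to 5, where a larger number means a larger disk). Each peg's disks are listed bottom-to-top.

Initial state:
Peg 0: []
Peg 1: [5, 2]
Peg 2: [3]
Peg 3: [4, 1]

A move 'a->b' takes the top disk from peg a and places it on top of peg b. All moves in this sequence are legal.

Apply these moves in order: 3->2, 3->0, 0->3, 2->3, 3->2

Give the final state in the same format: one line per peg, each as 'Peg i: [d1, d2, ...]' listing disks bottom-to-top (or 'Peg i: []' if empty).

After move 1 (3->2):
Peg 0: []
Peg 1: [5, 2]
Peg 2: [3, 1]
Peg 3: [4]

After move 2 (3->0):
Peg 0: [4]
Peg 1: [5, 2]
Peg 2: [3, 1]
Peg 3: []

After move 3 (0->3):
Peg 0: []
Peg 1: [5, 2]
Peg 2: [3, 1]
Peg 3: [4]

After move 4 (2->3):
Peg 0: []
Peg 1: [5, 2]
Peg 2: [3]
Peg 3: [4, 1]

After move 5 (3->2):
Peg 0: []
Peg 1: [5, 2]
Peg 2: [3, 1]
Peg 3: [4]

Answer: Peg 0: []
Peg 1: [5, 2]
Peg 2: [3, 1]
Peg 3: [4]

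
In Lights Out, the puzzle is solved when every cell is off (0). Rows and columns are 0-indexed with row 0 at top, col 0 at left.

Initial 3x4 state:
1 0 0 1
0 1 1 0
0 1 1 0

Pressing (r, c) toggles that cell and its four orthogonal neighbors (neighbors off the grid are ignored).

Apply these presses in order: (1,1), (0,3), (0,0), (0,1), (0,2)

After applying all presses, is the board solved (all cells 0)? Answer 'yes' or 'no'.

After press 1 at (1,1):
1 1 0 1
1 0 0 0
0 0 1 0

After press 2 at (0,3):
1 1 1 0
1 0 0 1
0 0 1 0

After press 3 at (0,0):
0 0 1 0
0 0 0 1
0 0 1 0

After press 4 at (0,1):
1 1 0 0
0 1 0 1
0 0 1 0

After press 5 at (0,2):
1 0 1 1
0 1 1 1
0 0 1 0

Lights still on: 7

Answer: no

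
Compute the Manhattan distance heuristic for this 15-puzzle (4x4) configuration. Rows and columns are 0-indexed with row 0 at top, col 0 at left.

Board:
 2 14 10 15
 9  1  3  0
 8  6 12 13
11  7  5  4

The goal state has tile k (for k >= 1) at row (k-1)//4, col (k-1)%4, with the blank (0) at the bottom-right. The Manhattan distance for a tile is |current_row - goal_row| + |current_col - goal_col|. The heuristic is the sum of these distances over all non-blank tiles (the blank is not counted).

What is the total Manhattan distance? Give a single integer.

Tile 2: at (0,0), goal (0,1), distance |0-0|+|0-1| = 1
Tile 14: at (0,1), goal (3,1), distance |0-3|+|1-1| = 3
Tile 10: at (0,2), goal (2,1), distance |0-2|+|2-1| = 3
Tile 15: at (0,3), goal (3,2), distance |0-3|+|3-2| = 4
Tile 9: at (1,0), goal (2,0), distance |1-2|+|0-0| = 1
Tile 1: at (1,1), goal (0,0), distance |1-0|+|1-0| = 2
Tile 3: at (1,2), goal (0,2), distance |1-0|+|2-2| = 1
Tile 8: at (2,0), goal (1,3), distance |2-1|+|0-3| = 4
Tile 6: at (2,1), goal (1,1), distance |2-1|+|1-1| = 1
Tile 12: at (2,2), goal (2,3), distance |2-2|+|2-3| = 1
Tile 13: at (2,3), goal (3,0), distance |2-3|+|3-0| = 4
Tile 11: at (3,0), goal (2,2), distance |3-2|+|0-2| = 3
Tile 7: at (3,1), goal (1,2), distance |3-1|+|1-2| = 3
Tile 5: at (3,2), goal (1,0), distance |3-1|+|2-0| = 4
Tile 4: at (3,3), goal (0,3), distance |3-0|+|3-3| = 3
Sum: 1 + 3 + 3 + 4 + 1 + 2 + 1 + 4 + 1 + 1 + 4 + 3 + 3 + 4 + 3 = 38

Answer: 38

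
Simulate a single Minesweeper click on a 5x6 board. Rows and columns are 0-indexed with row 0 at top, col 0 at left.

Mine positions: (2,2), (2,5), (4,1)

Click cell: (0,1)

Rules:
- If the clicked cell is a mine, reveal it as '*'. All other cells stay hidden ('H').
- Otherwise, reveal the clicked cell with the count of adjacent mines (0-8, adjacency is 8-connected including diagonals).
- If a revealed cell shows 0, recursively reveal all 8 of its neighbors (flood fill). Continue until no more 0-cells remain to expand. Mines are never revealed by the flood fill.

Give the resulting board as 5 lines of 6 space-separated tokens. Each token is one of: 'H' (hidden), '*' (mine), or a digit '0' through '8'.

0 0 0 0 0 0
0 1 1 1 1 1
0 1 H H H H
1 2 H H H H
H H H H H H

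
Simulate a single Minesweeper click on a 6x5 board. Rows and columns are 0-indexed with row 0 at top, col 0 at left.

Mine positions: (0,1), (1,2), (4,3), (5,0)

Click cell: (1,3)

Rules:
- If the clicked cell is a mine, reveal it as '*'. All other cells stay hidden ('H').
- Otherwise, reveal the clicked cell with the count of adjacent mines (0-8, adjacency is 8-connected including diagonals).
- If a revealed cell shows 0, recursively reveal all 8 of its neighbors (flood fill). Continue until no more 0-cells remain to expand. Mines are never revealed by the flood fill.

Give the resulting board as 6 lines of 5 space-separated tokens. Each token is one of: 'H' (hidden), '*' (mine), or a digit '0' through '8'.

H H H H H
H H H 1 H
H H H H H
H H H H H
H H H H H
H H H H H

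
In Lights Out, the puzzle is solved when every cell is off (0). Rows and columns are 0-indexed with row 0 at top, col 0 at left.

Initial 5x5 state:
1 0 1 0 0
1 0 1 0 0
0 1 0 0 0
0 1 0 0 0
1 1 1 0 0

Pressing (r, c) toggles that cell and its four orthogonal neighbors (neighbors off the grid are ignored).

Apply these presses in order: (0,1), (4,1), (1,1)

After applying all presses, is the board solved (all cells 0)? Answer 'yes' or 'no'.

Answer: yes

Derivation:
After press 1 at (0,1):
0 1 0 0 0
1 1 1 0 0
0 1 0 0 0
0 1 0 0 0
1 1 1 0 0

After press 2 at (4,1):
0 1 0 0 0
1 1 1 0 0
0 1 0 0 0
0 0 0 0 0
0 0 0 0 0

After press 3 at (1,1):
0 0 0 0 0
0 0 0 0 0
0 0 0 0 0
0 0 0 0 0
0 0 0 0 0

Lights still on: 0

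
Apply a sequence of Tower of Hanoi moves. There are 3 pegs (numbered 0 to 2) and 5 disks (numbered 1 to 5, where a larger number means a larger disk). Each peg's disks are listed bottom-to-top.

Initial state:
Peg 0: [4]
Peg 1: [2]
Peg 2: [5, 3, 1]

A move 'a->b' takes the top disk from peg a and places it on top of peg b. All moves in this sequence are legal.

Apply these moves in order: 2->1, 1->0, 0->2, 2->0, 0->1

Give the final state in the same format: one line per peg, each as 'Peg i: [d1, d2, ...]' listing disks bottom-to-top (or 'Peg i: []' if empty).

Answer: Peg 0: [4]
Peg 1: [2, 1]
Peg 2: [5, 3]

Derivation:
After move 1 (2->1):
Peg 0: [4]
Peg 1: [2, 1]
Peg 2: [5, 3]

After move 2 (1->0):
Peg 0: [4, 1]
Peg 1: [2]
Peg 2: [5, 3]

After move 3 (0->2):
Peg 0: [4]
Peg 1: [2]
Peg 2: [5, 3, 1]

After move 4 (2->0):
Peg 0: [4, 1]
Peg 1: [2]
Peg 2: [5, 3]

After move 5 (0->1):
Peg 0: [4]
Peg 1: [2, 1]
Peg 2: [5, 3]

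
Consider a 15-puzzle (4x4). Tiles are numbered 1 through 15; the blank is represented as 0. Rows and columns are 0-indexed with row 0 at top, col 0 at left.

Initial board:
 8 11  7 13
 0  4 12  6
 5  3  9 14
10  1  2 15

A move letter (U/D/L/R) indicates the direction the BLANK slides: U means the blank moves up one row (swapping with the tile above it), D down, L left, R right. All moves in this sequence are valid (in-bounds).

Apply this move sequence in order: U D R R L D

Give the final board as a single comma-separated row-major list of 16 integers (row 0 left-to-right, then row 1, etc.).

Answer: 8, 11, 7, 13, 4, 3, 12, 6, 5, 0, 9, 14, 10, 1, 2, 15

Derivation:
After move 1 (U):
 0 11  7 13
 8  4 12  6
 5  3  9 14
10  1  2 15

After move 2 (D):
 8 11  7 13
 0  4 12  6
 5  3  9 14
10  1  2 15

After move 3 (R):
 8 11  7 13
 4  0 12  6
 5  3  9 14
10  1  2 15

After move 4 (R):
 8 11  7 13
 4 12  0  6
 5  3  9 14
10  1  2 15

After move 5 (L):
 8 11  7 13
 4  0 12  6
 5  3  9 14
10  1  2 15

After move 6 (D):
 8 11  7 13
 4  3 12  6
 5  0  9 14
10  1  2 15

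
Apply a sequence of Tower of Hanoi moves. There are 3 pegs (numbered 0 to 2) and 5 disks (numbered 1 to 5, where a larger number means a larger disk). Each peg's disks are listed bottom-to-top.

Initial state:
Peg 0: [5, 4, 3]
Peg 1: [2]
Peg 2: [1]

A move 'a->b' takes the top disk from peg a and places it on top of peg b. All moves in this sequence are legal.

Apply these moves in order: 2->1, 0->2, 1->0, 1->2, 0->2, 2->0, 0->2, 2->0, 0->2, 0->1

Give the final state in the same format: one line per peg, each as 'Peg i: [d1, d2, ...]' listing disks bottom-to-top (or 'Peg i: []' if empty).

Answer: Peg 0: [5]
Peg 1: [4]
Peg 2: [3, 2, 1]

Derivation:
After move 1 (2->1):
Peg 0: [5, 4, 3]
Peg 1: [2, 1]
Peg 2: []

After move 2 (0->2):
Peg 0: [5, 4]
Peg 1: [2, 1]
Peg 2: [3]

After move 3 (1->0):
Peg 0: [5, 4, 1]
Peg 1: [2]
Peg 2: [3]

After move 4 (1->2):
Peg 0: [5, 4, 1]
Peg 1: []
Peg 2: [3, 2]

After move 5 (0->2):
Peg 0: [5, 4]
Peg 1: []
Peg 2: [3, 2, 1]

After move 6 (2->0):
Peg 0: [5, 4, 1]
Peg 1: []
Peg 2: [3, 2]

After move 7 (0->2):
Peg 0: [5, 4]
Peg 1: []
Peg 2: [3, 2, 1]

After move 8 (2->0):
Peg 0: [5, 4, 1]
Peg 1: []
Peg 2: [3, 2]

After move 9 (0->2):
Peg 0: [5, 4]
Peg 1: []
Peg 2: [3, 2, 1]

After move 10 (0->1):
Peg 0: [5]
Peg 1: [4]
Peg 2: [3, 2, 1]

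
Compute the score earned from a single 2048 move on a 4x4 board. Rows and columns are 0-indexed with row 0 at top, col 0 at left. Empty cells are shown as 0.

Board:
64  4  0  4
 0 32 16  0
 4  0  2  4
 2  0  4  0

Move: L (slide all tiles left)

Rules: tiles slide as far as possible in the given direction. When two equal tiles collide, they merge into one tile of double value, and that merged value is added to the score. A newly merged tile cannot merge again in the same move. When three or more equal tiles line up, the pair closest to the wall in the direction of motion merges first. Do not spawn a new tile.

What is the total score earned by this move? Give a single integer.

Answer: 8

Derivation:
Slide left:
row 0: [64, 4, 0, 4] -> [64, 8, 0, 0]  score +8 (running 8)
row 1: [0, 32, 16, 0] -> [32, 16, 0, 0]  score +0 (running 8)
row 2: [4, 0, 2, 4] -> [4, 2, 4, 0]  score +0 (running 8)
row 3: [2, 0, 4, 0] -> [2, 4, 0, 0]  score +0 (running 8)
Board after move:
64  8  0  0
32 16  0  0
 4  2  4  0
 2  4  0  0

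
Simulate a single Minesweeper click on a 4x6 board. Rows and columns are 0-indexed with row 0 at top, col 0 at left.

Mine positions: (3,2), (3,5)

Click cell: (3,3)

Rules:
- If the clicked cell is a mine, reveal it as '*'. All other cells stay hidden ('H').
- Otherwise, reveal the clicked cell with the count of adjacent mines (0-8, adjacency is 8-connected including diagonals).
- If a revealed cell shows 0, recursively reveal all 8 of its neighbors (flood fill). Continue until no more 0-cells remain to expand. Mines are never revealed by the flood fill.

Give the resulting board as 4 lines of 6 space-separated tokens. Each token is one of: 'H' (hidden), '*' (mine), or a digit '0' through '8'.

H H H H H H
H H H H H H
H H H H H H
H H H 1 H H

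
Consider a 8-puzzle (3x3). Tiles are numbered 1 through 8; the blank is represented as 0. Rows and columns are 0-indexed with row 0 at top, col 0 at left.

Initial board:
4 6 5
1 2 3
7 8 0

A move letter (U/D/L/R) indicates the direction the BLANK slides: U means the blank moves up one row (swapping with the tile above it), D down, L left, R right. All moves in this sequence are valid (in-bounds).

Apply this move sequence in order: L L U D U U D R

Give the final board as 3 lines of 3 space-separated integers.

After move 1 (L):
4 6 5
1 2 3
7 0 8

After move 2 (L):
4 6 5
1 2 3
0 7 8

After move 3 (U):
4 6 5
0 2 3
1 7 8

After move 4 (D):
4 6 5
1 2 3
0 7 8

After move 5 (U):
4 6 5
0 2 3
1 7 8

After move 6 (U):
0 6 5
4 2 3
1 7 8

After move 7 (D):
4 6 5
0 2 3
1 7 8

After move 8 (R):
4 6 5
2 0 3
1 7 8

Answer: 4 6 5
2 0 3
1 7 8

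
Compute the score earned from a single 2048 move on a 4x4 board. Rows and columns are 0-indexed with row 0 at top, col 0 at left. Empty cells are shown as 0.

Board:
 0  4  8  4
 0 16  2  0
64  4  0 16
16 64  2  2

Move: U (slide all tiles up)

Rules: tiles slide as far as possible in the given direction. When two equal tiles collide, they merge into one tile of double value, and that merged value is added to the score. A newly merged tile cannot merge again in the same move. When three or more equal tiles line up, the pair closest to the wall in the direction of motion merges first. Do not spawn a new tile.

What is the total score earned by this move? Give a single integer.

Slide up:
col 0: [0, 0, 64, 16] -> [64, 16, 0, 0]  score +0 (running 0)
col 1: [4, 16, 4, 64] -> [4, 16, 4, 64]  score +0 (running 0)
col 2: [8, 2, 0, 2] -> [8, 4, 0, 0]  score +4 (running 4)
col 3: [4, 0, 16, 2] -> [4, 16, 2, 0]  score +0 (running 4)
Board after move:
64  4  8  4
16 16  4 16
 0  4  0  2
 0 64  0  0

Answer: 4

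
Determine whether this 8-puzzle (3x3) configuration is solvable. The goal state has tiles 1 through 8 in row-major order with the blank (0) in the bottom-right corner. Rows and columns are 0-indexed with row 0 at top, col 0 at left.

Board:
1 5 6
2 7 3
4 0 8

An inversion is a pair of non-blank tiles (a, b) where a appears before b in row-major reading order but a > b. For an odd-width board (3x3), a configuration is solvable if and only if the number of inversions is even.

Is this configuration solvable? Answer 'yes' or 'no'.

Inversions (pairs i<j in row-major order where tile[i] > tile[j] > 0): 8
8 is even, so the puzzle is solvable.

Answer: yes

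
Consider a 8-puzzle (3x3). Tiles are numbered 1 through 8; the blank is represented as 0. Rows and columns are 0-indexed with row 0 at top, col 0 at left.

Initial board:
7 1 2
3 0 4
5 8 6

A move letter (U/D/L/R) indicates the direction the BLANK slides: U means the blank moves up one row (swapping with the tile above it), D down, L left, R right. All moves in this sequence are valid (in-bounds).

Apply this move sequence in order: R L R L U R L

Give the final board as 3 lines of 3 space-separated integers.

Answer: 7 0 2
3 1 4
5 8 6

Derivation:
After move 1 (R):
7 1 2
3 4 0
5 8 6

After move 2 (L):
7 1 2
3 0 4
5 8 6

After move 3 (R):
7 1 2
3 4 0
5 8 6

After move 4 (L):
7 1 2
3 0 4
5 8 6

After move 5 (U):
7 0 2
3 1 4
5 8 6

After move 6 (R):
7 2 0
3 1 4
5 8 6

After move 7 (L):
7 0 2
3 1 4
5 8 6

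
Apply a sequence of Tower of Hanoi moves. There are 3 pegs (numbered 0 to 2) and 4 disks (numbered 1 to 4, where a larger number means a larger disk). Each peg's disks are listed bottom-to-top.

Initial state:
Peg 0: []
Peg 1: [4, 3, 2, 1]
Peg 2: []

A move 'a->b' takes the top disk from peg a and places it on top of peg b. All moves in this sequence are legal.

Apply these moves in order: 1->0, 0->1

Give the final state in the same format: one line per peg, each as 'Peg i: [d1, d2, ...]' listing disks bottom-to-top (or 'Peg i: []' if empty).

After move 1 (1->0):
Peg 0: [1]
Peg 1: [4, 3, 2]
Peg 2: []

After move 2 (0->1):
Peg 0: []
Peg 1: [4, 3, 2, 1]
Peg 2: []

Answer: Peg 0: []
Peg 1: [4, 3, 2, 1]
Peg 2: []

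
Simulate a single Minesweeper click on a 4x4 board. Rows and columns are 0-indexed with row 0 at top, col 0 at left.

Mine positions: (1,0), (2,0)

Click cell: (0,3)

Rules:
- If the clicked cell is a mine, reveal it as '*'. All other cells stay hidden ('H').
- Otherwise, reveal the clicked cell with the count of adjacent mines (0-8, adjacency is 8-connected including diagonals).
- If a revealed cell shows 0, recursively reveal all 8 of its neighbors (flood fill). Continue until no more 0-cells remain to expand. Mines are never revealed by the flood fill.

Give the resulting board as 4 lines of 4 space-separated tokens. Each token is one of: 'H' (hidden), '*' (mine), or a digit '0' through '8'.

H 1 0 0
H 2 0 0
H 2 0 0
H 1 0 0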